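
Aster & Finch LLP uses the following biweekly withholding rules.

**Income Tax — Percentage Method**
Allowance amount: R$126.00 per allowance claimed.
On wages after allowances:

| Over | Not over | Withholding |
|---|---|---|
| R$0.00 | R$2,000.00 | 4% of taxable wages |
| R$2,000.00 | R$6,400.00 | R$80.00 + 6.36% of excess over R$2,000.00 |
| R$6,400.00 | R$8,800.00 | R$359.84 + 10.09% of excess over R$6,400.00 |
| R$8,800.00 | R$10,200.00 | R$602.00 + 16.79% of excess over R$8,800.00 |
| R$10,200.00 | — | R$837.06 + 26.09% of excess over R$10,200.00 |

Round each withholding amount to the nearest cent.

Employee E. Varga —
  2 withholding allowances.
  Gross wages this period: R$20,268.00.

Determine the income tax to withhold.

Income Tax: taxable = R$20,268.00 − 2×R$126.00 = R$20,016.00
  R$837.06 + 26.09% × (R$20,016.00 − R$10,200.00) = R$837.06 + 26.09% × R$9,816.00 = R$3,398.05

R$3,398.05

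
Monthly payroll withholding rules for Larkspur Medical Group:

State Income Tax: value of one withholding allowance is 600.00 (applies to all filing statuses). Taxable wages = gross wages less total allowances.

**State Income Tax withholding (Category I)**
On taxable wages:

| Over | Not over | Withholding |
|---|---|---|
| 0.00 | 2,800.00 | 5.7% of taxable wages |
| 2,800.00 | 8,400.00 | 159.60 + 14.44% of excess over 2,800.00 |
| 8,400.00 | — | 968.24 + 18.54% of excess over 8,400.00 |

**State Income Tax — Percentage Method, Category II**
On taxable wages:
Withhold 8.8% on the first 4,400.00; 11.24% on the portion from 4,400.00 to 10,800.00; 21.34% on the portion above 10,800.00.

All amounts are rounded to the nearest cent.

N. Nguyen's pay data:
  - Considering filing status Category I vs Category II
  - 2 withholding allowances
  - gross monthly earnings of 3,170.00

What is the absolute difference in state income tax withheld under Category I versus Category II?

State Income Tax (Category I): taxable = 3,170.00 − 2×600.00 = 1,970.00
  5.7% × 1,970.00 = 112.29
State Income Tax (Category II): taxable = 3,170.00 − 2×600.00 = 1,970.00
  8.8% × 1,970.00 = 173.36
Difference: |112.29 − 173.36| = 61.07 (higher under Category II)

61.07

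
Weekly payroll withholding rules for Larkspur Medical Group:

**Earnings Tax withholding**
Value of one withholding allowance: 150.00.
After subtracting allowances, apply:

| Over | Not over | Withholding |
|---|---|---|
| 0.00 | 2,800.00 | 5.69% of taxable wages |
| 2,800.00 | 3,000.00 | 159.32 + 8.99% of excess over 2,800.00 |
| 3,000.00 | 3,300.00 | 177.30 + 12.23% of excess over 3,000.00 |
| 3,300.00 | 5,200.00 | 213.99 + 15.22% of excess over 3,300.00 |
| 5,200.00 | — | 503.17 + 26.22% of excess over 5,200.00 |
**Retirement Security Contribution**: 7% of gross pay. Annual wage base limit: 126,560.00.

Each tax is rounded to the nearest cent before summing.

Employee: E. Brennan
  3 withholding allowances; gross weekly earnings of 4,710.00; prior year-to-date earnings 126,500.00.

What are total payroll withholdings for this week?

Earnings Tax: taxable = 4,710.00 − 3×150.00 = 4,260.00
  213.99 + 15.22% × (4,260.00 − 3,300.00) = 213.99 + 15.22% × 960.00 = 360.10
Retirement Security Contribution: cap 126,560.00 − YTD 126,500.00 = 60.00 subject; 7% × 60.00 = 4.20
Total: 360.10 + 4.20 = 364.30

364.30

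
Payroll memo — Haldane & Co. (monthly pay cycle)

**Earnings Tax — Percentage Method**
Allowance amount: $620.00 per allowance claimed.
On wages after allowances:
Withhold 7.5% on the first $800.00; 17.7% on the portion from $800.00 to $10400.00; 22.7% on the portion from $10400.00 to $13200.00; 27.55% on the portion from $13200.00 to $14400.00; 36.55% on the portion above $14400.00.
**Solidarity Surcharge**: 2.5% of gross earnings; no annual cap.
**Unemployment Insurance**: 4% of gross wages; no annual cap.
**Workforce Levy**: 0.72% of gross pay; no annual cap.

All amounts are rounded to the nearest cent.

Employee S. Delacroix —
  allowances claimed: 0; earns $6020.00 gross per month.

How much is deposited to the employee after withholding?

Earnings Tax: taxable = $6020.00
  $60.00 + 17.7% × ($6020.00 − $800.00) = $60.00 + 17.7% × $5220.00 = $983.94
Solidarity Surcharge: 2.5% × $6020.00 = $150.50
Unemployment Insurance: 4% × $6020.00 = $240.80
Workforce Levy: 0.72% × $6020.00 = $43.34
Total withheld: $983.94 + $150.50 + $240.80 + $43.34 = $1418.58
Net pay: $6020.00 − $1418.58 = $4601.42

$4601.42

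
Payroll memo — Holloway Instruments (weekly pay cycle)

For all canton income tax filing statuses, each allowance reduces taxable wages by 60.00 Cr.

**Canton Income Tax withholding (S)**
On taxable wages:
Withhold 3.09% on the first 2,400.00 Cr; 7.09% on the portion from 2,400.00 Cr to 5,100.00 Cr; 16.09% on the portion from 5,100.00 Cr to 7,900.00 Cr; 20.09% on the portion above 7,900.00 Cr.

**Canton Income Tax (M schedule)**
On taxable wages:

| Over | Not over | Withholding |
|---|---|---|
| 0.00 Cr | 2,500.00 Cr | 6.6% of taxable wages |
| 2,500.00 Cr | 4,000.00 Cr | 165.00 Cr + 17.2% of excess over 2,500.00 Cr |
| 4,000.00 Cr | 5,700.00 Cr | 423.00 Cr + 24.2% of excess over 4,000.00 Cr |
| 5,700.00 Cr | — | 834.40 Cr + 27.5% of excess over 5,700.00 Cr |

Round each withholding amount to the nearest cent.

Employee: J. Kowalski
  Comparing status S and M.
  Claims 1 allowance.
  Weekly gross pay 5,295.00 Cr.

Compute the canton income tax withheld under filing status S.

287.31 Cr

Canton Income Tax (S): taxable = 5,295.00 Cr − 1×60.00 Cr = 5,235.00 Cr
  265.59 Cr + 16.09% × (5,235.00 Cr − 5,100.00 Cr) = 265.59 Cr + 16.09% × 135.00 Cr = 287.31 Cr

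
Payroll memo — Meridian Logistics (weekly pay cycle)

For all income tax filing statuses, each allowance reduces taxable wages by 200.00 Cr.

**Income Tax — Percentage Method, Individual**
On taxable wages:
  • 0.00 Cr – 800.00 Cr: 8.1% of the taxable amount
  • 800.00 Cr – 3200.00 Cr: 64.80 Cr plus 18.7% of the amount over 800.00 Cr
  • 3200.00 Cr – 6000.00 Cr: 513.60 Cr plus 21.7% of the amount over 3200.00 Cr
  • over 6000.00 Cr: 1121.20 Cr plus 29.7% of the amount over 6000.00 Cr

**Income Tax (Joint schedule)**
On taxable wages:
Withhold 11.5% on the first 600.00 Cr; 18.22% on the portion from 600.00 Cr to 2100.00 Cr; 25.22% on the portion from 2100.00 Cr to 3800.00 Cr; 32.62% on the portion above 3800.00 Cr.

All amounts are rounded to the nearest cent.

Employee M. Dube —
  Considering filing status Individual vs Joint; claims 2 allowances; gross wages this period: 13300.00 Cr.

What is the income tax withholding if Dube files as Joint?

Income Tax (Joint): taxable = 13300.00 Cr − 2×200.00 Cr = 12900.00 Cr
  771.04 Cr + 32.62% × (12900.00 Cr − 3800.00 Cr) = 771.04 Cr + 32.62% × 9100.00 Cr = 3739.46 Cr

3739.46 Cr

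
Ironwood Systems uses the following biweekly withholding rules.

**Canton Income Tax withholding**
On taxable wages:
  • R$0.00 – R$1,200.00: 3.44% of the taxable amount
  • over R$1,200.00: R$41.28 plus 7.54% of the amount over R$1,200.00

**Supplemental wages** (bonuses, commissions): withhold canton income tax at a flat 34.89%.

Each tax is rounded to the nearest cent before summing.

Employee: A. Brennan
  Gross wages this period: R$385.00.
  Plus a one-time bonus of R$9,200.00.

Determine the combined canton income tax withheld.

Canton Income Tax: taxable = R$385.00
  3.44% × R$385.00 = R$13.24
Supplemental (34.89% flat on bonus): 34.89% × R$9,200.00 = R$3,209.88
Total canton income tax: R$13.24 + R$3,209.88 = R$3,223.12

R$3,223.12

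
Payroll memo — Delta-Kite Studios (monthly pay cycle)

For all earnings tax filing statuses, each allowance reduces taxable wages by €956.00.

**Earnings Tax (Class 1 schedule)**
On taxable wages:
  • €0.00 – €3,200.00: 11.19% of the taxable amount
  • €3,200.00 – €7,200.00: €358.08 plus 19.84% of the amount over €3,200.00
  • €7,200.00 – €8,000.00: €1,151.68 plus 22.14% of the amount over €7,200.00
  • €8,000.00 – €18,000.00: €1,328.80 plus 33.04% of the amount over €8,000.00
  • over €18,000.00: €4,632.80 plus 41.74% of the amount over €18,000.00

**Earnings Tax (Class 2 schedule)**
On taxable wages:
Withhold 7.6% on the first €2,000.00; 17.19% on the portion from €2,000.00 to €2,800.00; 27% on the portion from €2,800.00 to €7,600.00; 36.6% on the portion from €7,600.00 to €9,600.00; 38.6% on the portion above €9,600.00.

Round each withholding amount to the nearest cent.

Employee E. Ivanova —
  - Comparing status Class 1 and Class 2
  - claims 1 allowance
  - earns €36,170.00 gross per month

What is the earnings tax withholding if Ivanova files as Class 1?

Earnings Tax (Class 1): taxable = €36,170.00 − 1×€956.00 = €35,214.00
  €4,632.80 + 41.74% × (€35,214.00 − €18,000.00) = €4,632.80 + 41.74% × €17,214.00 = €11,817.92

€11,817.92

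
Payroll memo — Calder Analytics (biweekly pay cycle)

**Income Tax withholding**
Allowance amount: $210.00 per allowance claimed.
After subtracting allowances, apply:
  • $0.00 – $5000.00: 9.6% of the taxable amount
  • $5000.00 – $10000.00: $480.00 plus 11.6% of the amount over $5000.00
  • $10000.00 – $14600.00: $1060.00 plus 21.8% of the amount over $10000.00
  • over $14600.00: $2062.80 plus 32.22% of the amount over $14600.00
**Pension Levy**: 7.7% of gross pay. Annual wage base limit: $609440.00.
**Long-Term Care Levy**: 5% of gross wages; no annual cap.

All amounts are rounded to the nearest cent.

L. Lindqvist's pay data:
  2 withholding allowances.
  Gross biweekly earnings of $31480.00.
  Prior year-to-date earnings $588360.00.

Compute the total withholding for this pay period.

Income Tax: taxable = $31480.00 − 2×$210.00 = $31060.00
  $2062.80 + 32.22% × ($31060.00 − $14600.00) = $2062.80 + 32.22% × $16460.00 = $7366.21
Pension Levy: cap $609440.00 − YTD $588360.00 = $21080.00 subject; 7.7% × $21080.00 = $1623.16
Long-Term Care Levy: 5% × $31480.00 = $1574.00
Total: $7366.21 + $1623.16 + $1574.00 = $10563.37

$10563.37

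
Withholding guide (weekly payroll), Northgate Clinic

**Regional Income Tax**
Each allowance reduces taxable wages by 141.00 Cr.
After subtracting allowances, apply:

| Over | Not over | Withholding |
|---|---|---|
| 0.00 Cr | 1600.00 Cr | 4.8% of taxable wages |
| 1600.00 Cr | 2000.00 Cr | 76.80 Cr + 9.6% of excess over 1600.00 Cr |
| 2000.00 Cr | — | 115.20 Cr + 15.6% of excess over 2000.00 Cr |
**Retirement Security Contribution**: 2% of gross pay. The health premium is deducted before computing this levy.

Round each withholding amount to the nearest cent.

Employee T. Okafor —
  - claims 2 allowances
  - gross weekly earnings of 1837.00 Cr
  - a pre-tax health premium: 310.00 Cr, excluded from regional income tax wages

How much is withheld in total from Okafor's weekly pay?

90.30 Cr

Regional Income Tax: taxable = 1837.00 Cr − 310.00 Cr − 2×141.00 Cr = 1245.00 Cr
  4.8% × 1245.00 Cr = 59.76 Cr
Retirement Security Contribution: 2% × 1527.00 Cr = 30.54 Cr
Total: 59.76 Cr + 30.54 Cr = 90.30 Cr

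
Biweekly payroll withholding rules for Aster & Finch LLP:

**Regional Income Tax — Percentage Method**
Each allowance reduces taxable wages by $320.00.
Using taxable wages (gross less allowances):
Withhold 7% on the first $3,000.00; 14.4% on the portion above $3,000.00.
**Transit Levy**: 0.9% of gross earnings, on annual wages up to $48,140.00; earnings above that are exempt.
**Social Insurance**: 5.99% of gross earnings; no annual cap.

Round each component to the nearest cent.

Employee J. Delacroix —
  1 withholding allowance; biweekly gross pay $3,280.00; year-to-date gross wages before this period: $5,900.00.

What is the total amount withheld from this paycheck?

Regional Income Tax: taxable = $3,280.00 − 1×$320.00 = $2,960.00
  7% × $2,960.00 = $207.20
Transit Levy: 0.9% × $3,280.00 = $29.52
Social Insurance: 5.99% × $3,280.00 = $196.47
Total: $207.20 + $29.52 + $196.47 = $433.19

$433.19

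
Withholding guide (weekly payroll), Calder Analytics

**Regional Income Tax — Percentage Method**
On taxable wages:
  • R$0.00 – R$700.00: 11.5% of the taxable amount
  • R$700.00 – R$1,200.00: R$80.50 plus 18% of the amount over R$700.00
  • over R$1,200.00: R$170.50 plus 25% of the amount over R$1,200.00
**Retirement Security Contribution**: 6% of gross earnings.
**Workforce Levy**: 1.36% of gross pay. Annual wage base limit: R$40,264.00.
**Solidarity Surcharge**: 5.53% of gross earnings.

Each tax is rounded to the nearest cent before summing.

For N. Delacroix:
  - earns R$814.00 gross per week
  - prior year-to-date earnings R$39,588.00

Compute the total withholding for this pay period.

R$204.06

Regional Income Tax: taxable = R$814.00
  R$80.50 + 18% × (R$814.00 − R$700.00) = R$80.50 + 18% × R$114.00 = R$101.02
Retirement Security Contribution: 6% × R$814.00 = R$48.84
Workforce Levy: cap R$40,264.00 − YTD R$39,588.00 = R$676.00 subject; 1.36% × R$676.00 = R$9.19
Solidarity Surcharge: 5.53% × R$814.00 = R$45.01
Total: R$101.02 + R$48.84 + R$9.19 + R$45.01 = R$204.06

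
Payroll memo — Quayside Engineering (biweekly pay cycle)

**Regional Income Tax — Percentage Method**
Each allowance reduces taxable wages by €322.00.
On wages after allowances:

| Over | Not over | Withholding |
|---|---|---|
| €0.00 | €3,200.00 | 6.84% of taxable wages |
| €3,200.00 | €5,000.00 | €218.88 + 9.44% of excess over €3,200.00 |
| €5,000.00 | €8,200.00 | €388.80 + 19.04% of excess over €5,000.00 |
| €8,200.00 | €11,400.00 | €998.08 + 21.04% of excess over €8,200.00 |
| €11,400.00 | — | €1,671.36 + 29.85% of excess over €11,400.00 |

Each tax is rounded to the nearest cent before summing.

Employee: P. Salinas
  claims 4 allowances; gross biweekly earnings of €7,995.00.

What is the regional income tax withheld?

Regional Income Tax: taxable = €7,995.00 − 4×€322.00 = €6,707.00
  €388.80 + 19.04% × (€6,707.00 − €5,000.00) = €388.80 + 19.04% × €1,707.00 = €713.81

€713.81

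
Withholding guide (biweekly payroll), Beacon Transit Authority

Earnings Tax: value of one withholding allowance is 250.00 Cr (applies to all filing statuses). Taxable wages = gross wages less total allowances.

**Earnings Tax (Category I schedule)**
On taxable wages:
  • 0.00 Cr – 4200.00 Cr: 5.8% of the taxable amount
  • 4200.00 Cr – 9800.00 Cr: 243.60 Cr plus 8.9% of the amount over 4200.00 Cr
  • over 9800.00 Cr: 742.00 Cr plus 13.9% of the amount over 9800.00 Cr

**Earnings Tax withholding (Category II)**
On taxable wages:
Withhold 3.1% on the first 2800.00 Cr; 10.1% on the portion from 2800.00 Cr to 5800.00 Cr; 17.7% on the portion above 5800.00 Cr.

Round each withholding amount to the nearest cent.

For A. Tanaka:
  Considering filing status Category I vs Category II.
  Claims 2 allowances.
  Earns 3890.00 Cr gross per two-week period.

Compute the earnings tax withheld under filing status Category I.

196.62 Cr

Earnings Tax (Category I): taxable = 3890.00 Cr − 2×250.00 Cr = 3390.00 Cr
  5.8% × 3390.00 Cr = 196.62 Cr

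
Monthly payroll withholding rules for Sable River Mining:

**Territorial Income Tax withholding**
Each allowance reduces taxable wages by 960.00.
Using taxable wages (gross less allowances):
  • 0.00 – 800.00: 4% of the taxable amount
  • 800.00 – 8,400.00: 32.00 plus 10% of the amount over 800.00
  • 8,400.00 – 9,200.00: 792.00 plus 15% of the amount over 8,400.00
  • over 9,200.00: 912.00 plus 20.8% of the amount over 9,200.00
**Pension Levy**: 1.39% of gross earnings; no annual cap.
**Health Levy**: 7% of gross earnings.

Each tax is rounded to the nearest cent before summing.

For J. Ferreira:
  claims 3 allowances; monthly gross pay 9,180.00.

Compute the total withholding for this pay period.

1,352.20

Territorial Income Tax: taxable = 9,180.00 − 3×960.00 = 6,300.00
  32.00 + 10% × (6,300.00 − 800.00) = 32.00 + 10% × 5,500.00 = 582.00
Pension Levy: 1.39% × 9,180.00 = 127.60
Health Levy: 7% × 9,180.00 = 642.60
Total: 582.00 + 127.60 + 642.60 = 1,352.20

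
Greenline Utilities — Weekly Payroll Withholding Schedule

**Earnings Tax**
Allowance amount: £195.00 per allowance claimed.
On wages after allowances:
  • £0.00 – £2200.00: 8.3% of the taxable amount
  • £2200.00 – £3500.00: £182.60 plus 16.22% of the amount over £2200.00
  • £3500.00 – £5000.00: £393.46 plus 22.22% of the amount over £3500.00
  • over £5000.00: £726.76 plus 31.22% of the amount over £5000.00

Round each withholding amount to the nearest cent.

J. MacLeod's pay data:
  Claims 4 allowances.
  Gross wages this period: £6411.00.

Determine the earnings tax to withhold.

Earnings Tax: taxable = £6411.00 − 4×£195.00 = £5631.00
  £726.76 + 31.22% × (£5631.00 − £5000.00) = £726.76 + 31.22% × £631.00 = £923.76

£923.76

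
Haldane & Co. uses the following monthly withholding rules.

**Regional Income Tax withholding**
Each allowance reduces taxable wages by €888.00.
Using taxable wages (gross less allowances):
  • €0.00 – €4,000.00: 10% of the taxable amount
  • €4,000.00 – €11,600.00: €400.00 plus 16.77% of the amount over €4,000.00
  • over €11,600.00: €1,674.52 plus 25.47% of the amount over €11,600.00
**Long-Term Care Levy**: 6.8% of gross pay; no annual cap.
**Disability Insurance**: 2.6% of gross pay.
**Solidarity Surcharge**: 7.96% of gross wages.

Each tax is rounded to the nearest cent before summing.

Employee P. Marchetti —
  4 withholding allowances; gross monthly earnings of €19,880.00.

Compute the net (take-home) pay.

€13,550.09

Regional Income Tax: taxable = €19,880.00 − 4×€888.00 = €16,328.00
  €1,674.52 + 25.47% × (€16,328.00 − €11,600.00) = €1,674.52 + 25.47% × €4,728.00 = €2,878.74
Long-Term Care Levy: 6.8% × €19,880.00 = €1,351.84
Disability Insurance: 2.6% × €19,880.00 = €516.88
Solidarity Surcharge: 7.96% × €19,880.00 = €1,582.45
Total withheld: €2,878.74 + €1,351.84 + €516.88 + €1,582.45 = €6,329.91
Net pay: €19,880.00 − €6,329.91 = €13,550.09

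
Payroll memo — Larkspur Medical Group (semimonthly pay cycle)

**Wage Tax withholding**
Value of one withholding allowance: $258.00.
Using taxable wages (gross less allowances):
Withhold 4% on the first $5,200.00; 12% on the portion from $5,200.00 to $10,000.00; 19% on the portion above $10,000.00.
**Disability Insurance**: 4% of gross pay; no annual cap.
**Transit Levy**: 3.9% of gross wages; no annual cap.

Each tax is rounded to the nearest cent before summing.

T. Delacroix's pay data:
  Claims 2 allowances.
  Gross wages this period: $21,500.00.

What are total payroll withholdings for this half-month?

$4,569.46

Wage Tax: taxable = $21,500.00 − 2×$258.00 = $20,984.00
  $784.00 + 19% × ($20,984.00 − $10,000.00) = $784.00 + 19% × $10,984.00 = $2,870.96
Disability Insurance: 4% × $21,500.00 = $860.00
Transit Levy: 3.9% × $21,500.00 = $838.50
Total: $2,870.96 + $860.00 + $838.50 = $4,569.46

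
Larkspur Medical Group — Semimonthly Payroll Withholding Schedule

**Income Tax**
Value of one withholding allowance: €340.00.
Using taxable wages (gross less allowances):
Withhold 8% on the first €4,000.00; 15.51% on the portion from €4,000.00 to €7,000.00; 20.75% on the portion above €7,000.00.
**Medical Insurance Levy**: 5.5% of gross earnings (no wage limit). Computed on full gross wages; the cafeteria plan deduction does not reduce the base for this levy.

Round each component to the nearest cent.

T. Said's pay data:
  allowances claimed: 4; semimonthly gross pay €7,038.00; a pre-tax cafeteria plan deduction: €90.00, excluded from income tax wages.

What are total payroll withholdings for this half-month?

Income Tax: taxable = €7,038.00 − €90.00 − 4×€340.00 = €5,588.00
  €320.00 + 15.51% × (€5,588.00 − €4,000.00) = €320.00 + 15.51% × €1,588.00 = €566.30
Medical Insurance Levy: 5.5% × €7,038.00 = €387.09
Total: €566.30 + €387.09 = €953.39

€953.39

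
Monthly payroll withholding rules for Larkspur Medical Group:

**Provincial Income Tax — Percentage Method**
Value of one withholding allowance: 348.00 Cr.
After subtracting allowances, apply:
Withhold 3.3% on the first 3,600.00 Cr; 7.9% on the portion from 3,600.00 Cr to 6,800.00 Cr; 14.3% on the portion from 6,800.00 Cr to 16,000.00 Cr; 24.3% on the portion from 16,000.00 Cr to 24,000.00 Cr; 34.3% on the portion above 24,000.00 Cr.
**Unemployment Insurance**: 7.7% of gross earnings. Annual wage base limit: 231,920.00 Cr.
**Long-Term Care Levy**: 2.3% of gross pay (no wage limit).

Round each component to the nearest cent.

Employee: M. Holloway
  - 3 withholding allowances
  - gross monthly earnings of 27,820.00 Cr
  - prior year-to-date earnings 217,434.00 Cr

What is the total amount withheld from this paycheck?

Provincial Income Tax: taxable = 27,820.00 Cr − 3×348.00 Cr = 26,776.00 Cr
  3,631.20 Cr + 34.3% × (26,776.00 Cr − 24,000.00 Cr) = 3,631.20 Cr + 34.3% × 2,776.00 Cr = 4,583.37 Cr
Unemployment Insurance: cap 231,920.00 Cr − YTD 217,434.00 Cr = 14,486.00 Cr subject; 7.7% × 14,486.00 Cr = 1,115.42 Cr
Long-Term Care Levy: 2.3% × 27,820.00 Cr = 639.86 Cr
Total: 4,583.37 Cr + 1,115.42 Cr + 639.86 Cr = 6,338.65 Cr

6,338.65 Cr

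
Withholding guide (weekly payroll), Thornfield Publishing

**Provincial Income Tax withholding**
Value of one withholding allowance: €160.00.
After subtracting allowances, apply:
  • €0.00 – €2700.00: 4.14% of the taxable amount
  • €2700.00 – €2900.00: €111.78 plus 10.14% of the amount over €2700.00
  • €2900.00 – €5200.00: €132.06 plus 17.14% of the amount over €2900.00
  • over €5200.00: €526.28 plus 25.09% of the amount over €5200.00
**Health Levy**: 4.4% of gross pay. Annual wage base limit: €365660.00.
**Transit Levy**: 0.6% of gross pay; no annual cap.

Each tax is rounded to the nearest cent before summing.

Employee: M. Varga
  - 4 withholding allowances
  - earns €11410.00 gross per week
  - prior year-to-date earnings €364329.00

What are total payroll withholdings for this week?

Provincial Income Tax: taxable = €11410.00 − 4×€160.00 = €10770.00
  €526.28 + 25.09% × (€10770.00 − €5200.00) = €526.28 + 25.09% × €5570.00 = €1923.79
Health Levy: cap €365660.00 − YTD €364329.00 = €1331.00 subject; 4.4% × €1331.00 = €58.56
Transit Levy: 0.6% × €11410.00 = €68.46
Total: €1923.79 + €58.56 + €68.46 = €2050.81

€2050.81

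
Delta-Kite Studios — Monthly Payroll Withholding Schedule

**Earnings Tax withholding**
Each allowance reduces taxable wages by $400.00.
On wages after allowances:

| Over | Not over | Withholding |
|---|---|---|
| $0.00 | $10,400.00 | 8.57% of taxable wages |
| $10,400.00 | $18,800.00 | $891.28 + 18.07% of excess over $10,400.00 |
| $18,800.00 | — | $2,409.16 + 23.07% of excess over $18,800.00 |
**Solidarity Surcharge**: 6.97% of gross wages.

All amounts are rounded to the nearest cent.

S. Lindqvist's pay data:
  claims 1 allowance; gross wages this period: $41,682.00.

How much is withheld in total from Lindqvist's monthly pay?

$10,501.00

Earnings Tax: taxable = $41,682.00 − 1×$400.00 = $41,282.00
  $2,409.16 + 23.07% × ($41,282.00 − $18,800.00) = $2,409.16 + 23.07% × $22,482.00 = $7,595.76
Solidarity Surcharge: 6.97% × $41,682.00 = $2,905.24
Total: $7,595.76 + $2,905.24 = $10,501.00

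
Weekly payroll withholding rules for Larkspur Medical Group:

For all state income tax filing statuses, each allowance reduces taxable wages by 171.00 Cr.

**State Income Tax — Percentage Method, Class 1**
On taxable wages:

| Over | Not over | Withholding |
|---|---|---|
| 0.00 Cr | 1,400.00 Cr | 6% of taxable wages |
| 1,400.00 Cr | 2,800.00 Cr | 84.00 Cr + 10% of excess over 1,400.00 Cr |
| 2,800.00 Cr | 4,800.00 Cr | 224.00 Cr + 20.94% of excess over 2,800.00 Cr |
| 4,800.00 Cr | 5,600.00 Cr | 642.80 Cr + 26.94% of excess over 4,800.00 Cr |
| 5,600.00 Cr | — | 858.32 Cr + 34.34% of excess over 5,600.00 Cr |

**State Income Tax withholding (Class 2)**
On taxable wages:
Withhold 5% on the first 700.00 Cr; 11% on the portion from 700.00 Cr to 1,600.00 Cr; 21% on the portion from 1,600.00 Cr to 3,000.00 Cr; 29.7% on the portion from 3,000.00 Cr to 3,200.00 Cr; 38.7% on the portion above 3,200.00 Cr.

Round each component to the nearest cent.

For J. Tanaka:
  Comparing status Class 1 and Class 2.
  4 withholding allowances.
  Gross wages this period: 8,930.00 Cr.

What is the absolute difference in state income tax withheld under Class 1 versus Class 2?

673.24 Cr

State Income Tax (Class 1): taxable = 8,930.00 Cr − 4×171.00 Cr = 8,246.00 Cr
  858.32 Cr + 34.34% × (8,246.00 Cr − 5,600.00 Cr) = 858.32 Cr + 34.34% × 2,646.00 Cr = 1,766.96 Cr
State Income Tax (Class 2): taxable = 8,930.00 Cr − 4×171.00 Cr = 8,246.00 Cr
  487.40 Cr + 38.7% × (8,246.00 Cr − 3,200.00 Cr) = 487.40 Cr + 38.7% × 5,046.00 Cr = 2,440.20 Cr
Difference: |1,766.96 Cr − 2,440.20 Cr| = 673.24 Cr (higher under Class 2)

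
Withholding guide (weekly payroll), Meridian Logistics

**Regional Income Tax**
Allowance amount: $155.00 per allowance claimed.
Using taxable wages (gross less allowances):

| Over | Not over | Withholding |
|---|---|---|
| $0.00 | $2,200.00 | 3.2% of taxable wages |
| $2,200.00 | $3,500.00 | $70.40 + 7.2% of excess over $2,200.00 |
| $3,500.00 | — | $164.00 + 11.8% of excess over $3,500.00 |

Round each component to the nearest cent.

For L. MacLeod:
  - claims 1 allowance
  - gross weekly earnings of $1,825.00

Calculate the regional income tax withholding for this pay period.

$53.44

Regional Income Tax: taxable = $1,825.00 − 1×$155.00 = $1,670.00
  3.2% × $1,670.00 = $53.44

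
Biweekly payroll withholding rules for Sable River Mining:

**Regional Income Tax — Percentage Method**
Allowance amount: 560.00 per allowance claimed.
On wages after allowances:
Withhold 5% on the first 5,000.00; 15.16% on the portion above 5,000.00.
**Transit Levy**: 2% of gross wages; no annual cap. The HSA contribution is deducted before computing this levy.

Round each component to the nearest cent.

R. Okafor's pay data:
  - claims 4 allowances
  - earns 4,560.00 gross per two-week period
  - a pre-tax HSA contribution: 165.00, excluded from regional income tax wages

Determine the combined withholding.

195.65

Regional Income Tax: taxable = 4,560.00 − 165.00 − 4×560.00 = 2,155.00
  5% × 2,155.00 = 107.75
Transit Levy: 2% × 4,395.00 = 87.90
Total: 107.75 + 87.90 = 195.65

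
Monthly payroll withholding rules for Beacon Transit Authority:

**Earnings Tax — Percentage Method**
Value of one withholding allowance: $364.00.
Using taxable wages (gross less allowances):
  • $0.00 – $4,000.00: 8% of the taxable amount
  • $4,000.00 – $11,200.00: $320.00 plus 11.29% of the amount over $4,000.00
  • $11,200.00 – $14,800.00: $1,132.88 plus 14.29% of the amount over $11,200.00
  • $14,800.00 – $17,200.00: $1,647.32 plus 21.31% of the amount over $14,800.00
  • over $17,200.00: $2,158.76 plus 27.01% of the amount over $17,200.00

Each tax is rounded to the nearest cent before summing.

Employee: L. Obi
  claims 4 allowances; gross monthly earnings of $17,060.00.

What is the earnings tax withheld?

Earnings Tax: taxable = $17,060.00 − 4×$364.00 = $15,604.00
  $1,647.32 + 21.31% × ($15,604.00 − $14,800.00) = $1,647.32 + 21.31% × $804.00 = $1,818.65

$1,818.65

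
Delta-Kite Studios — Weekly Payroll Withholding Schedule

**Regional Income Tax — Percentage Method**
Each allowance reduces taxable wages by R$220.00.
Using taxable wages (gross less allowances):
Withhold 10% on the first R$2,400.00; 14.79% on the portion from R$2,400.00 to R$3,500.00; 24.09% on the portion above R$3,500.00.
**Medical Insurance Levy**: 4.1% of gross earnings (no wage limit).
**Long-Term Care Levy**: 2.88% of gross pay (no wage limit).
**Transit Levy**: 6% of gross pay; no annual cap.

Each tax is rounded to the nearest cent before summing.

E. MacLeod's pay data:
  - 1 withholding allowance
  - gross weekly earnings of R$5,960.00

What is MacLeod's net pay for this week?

Regional Income Tax: taxable = R$5,960.00 − 1×R$220.00 = R$5,740.00
  R$402.69 + 24.09% × (R$5,740.00 − R$3,500.00) = R$402.69 + 24.09% × R$2,240.00 = R$942.31
Medical Insurance Levy: 4.1% × R$5,960.00 = R$244.36
Long-Term Care Levy: 2.88% × R$5,960.00 = R$171.65
Transit Levy: 6% × R$5,960.00 = R$357.60
Total withheld: R$942.31 + R$244.36 + R$171.65 + R$357.60 = R$1,715.92
Net pay: R$5,960.00 − R$1,715.92 = R$4,244.08

R$4,244.08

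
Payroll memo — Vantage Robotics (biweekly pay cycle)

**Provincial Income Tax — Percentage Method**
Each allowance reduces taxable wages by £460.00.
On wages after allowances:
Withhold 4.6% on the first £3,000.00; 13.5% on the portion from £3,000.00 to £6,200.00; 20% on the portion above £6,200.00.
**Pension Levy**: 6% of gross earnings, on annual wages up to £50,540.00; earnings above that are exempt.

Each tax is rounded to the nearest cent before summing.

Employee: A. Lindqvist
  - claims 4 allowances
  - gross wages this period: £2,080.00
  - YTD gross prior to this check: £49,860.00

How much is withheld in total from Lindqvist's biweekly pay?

Provincial Income Tax: taxable = £2,080.00 − 4×£460.00 = £240.00
  4.6% × £240.00 = £11.04
Pension Levy: cap £50,540.00 − YTD £49,860.00 = £680.00 subject; 6% × £680.00 = £40.80
Total: £11.04 + £40.80 = £51.84

£51.84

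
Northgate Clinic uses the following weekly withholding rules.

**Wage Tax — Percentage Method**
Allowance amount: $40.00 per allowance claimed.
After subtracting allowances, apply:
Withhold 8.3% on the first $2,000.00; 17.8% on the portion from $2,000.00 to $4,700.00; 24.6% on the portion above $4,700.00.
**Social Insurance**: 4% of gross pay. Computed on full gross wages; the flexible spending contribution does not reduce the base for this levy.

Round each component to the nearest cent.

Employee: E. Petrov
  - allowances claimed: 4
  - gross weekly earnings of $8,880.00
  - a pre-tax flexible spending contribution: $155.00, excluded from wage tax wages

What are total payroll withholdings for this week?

Wage Tax: taxable = $8,880.00 − $155.00 − 4×$40.00 = $8,565.00
  $646.60 + 24.6% × ($8,565.00 − $4,700.00) = $646.60 + 24.6% × $3,865.00 = $1,597.39
Social Insurance: 4% × $8,880.00 = $355.20
Total: $1,597.39 + $355.20 = $1,952.59

$1,952.59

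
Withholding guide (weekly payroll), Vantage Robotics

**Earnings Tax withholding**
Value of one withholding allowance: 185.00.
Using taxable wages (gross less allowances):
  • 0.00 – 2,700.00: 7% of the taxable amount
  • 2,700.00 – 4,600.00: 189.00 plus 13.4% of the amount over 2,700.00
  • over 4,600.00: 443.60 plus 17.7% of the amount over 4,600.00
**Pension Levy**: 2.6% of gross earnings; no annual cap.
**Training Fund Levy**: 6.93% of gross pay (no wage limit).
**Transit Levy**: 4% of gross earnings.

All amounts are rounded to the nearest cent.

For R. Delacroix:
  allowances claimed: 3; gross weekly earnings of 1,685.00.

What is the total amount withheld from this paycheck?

307.08

Earnings Tax: taxable = 1,685.00 − 3×185.00 = 1,130.00
  7% × 1,130.00 = 79.10
Pension Levy: 2.6% × 1,685.00 = 43.81
Training Fund Levy: 6.93% × 1,685.00 = 116.77
Transit Levy: 4% × 1,685.00 = 67.40
Total: 79.10 + 43.81 + 116.77 + 67.40 = 307.08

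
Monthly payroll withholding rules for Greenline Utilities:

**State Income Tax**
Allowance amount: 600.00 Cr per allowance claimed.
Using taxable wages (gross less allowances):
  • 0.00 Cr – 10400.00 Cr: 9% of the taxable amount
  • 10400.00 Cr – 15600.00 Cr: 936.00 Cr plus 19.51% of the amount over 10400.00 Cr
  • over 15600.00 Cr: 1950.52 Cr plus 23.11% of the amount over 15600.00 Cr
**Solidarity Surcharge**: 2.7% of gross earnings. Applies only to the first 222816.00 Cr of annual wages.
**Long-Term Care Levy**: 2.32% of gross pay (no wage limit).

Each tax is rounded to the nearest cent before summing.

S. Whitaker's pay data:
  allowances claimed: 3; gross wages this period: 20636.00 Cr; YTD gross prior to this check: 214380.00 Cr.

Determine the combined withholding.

3404.89 Cr

State Income Tax: taxable = 20636.00 Cr − 3×600.00 Cr = 18836.00 Cr
  1950.52 Cr + 23.11% × (18836.00 Cr − 15600.00 Cr) = 1950.52 Cr + 23.11% × 3236.00 Cr = 2698.36 Cr
Solidarity Surcharge: cap 222816.00 Cr − YTD 214380.00 Cr = 8436.00 Cr subject; 2.7% × 8436.00 Cr = 227.77 Cr
Long-Term Care Levy: 2.32% × 20636.00 Cr = 478.76 Cr
Total: 2698.36 Cr + 227.77 Cr + 478.76 Cr = 3404.89 Cr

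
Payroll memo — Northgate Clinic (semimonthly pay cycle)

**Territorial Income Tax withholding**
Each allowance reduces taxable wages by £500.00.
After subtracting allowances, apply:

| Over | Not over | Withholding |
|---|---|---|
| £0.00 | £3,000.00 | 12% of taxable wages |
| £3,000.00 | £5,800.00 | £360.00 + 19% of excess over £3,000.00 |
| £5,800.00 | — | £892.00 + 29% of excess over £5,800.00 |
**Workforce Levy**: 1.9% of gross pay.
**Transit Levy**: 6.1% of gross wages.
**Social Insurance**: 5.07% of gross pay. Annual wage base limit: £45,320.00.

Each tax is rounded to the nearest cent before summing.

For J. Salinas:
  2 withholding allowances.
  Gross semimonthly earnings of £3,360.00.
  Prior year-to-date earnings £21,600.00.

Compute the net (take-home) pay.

£2,637.65

Territorial Income Tax: taxable = £3,360.00 − 2×£500.00 = £2,360.00
  12% × £2,360.00 = £283.20
Workforce Levy: 1.9% × £3,360.00 = £63.84
Transit Levy: 6.1% × £3,360.00 = £204.96
Social Insurance: 5.07% × £3,360.00 = £170.35
Total withheld: £283.20 + £63.84 + £204.96 + £170.35 = £722.35
Net pay: £3,360.00 − £722.35 = £2,637.65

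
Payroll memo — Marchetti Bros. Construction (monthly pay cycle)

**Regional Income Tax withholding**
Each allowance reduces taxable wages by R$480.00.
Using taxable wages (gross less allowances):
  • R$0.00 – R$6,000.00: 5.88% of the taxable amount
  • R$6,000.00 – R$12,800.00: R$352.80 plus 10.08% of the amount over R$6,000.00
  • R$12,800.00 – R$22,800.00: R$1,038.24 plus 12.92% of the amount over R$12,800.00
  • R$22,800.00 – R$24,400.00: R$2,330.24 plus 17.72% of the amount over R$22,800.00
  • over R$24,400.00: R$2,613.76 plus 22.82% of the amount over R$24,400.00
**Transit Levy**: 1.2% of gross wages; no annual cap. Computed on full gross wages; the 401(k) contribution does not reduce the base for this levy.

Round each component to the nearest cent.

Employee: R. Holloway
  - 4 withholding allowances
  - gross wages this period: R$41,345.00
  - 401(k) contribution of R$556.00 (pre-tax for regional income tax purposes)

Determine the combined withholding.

Regional Income Tax: taxable = R$41,345.00 − R$556.00 − 4×R$480.00 = R$38,869.00
  R$2,613.76 + 22.82% × (R$38,869.00 − R$24,400.00) = R$2,613.76 + 22.82% × R$14,469.00 = R$5,915.59
Transit Levy: 1.2% × R$41,345.00 = R$496.14
Total: R$5,915.59 + R$496.14 = R$6,411.73

R$6,411.73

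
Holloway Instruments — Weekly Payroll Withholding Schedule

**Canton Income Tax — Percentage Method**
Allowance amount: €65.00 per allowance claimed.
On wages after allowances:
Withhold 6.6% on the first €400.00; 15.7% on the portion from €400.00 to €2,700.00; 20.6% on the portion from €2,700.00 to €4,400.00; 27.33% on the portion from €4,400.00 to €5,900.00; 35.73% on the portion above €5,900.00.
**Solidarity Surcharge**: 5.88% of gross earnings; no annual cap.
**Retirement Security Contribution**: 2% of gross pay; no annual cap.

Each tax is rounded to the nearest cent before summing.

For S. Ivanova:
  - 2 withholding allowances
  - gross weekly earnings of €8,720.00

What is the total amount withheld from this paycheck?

Canton Income Tax: taxable = €8,720.00 − 2×€65.00 = €8,590.00
  €1,147.65 + 35.73% × (€8,590.00 − €5,900.00) = €1,147.65 + 35.73% × €2,690.00 = €2,108.79
Solidarity Surcharge: 5.88% × €8,720.00 = €512.74
Retirement Security Contribution: 2% × €8,720.00 = €174.40
Total: €2,108.79 + €512.74 + €174.40 = €2,795.93

€2,795.93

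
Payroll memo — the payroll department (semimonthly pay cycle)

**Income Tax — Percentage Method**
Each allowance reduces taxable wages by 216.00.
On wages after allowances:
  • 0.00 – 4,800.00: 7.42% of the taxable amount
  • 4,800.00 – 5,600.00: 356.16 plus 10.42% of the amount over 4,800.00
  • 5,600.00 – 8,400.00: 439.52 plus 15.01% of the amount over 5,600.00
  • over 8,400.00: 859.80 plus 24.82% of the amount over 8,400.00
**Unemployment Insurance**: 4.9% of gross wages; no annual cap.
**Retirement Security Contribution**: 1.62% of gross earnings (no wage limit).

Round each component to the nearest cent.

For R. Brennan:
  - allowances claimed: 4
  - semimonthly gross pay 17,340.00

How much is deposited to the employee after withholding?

13,345.17

Income Tax: taxable = 17,340.00 − 4×216.00 = 16,476.00
  859.80 + 24.82% × (16,476.00 − 8,400.00) = 859.80 + 24.82% × 8,076.00 = 2,864.26
Unemployment Insurance: 4.9% × 17,340.00 = 849.66
Retirement Security Contribution: 1.62% × 17,340.00 = 280.91
Total withheld: 2,864.26 + 849.66 + 280.91 = 3,994.83
Net pay: 17,340.00 − 3,994.83 = 13,345.17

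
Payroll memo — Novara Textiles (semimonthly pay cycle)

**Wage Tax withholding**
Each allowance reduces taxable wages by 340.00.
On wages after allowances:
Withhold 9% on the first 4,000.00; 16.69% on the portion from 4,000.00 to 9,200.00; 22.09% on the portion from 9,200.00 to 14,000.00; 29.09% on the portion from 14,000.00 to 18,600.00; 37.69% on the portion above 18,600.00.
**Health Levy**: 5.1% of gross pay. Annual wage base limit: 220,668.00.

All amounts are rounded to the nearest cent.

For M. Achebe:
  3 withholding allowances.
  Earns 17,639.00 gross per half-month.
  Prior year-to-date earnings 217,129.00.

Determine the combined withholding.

3,230.56

Wage Tax: taxable = 17,639.00 − 3×340.00 = 16,619.00
  2,288.20 + 29.09% × (16,619.00 − 14,000.00) = 2,288.20 + 29.09% × 2,619.00 = 3,050.07
Health Levy: cap 220,668.00 − YTD 217,129.00 = 3,539.00 subject; 5.1% × 3,539.00 = 180.49
Total: 3,050.07 + 180.49 = 3,230.56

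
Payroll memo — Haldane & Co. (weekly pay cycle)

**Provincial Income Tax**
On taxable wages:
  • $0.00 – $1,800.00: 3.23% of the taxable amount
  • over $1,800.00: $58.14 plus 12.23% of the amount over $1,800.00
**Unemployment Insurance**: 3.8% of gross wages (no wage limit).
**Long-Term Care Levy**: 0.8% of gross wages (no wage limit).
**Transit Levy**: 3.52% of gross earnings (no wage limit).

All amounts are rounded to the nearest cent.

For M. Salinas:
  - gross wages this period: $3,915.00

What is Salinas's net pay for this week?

Provincial Income Tax: taxable = $3,915.00
  $58.14 + 12.23% × ($3,915.00 − $1,800.00) = $58.14 + 12.23% × $2,115.00 = $316.80
Unemployment Insurance: 3.8% × $3,915.00 = $148.77
Long-Term Care Levy: 0.8% × $3,915.00 = $31.32
Transit Levy: 3.52% × $3,915.00 = $137.81
Total withheld: $316.80 + $148.77 + $31.32 + $137.81 = $634.70
Net pay: $3,915.00 − $634.70 = $3,280.30

$3,280.30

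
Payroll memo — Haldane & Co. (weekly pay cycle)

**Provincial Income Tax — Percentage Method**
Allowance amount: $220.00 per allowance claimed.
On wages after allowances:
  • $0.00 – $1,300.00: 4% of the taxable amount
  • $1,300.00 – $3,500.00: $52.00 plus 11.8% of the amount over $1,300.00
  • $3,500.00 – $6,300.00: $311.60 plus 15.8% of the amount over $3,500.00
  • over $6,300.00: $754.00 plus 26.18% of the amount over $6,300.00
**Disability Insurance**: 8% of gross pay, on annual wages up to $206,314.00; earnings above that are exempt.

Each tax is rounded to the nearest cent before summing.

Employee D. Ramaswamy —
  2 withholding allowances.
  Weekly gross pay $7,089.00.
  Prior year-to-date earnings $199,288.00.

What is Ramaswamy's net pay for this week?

$5,681.55

Provincial Income Tax: taxable = $7,089.00 − 2×$220.00 = $6,649.00
  $754.00 + 26.18% × ($6,649.00 − $6,300.00) = $754.00 + 26.18% × $349.00 = $845.37
Disability Insurance: cap $206,314.00 − YTD $199,288.00 = $7,026.00 subject; 8% × $7,026.00 = $562.08
Total withheld: $845.37 + $562.08 = $1,407.45
Net pay: $7,089.00 − $1,407.45 = $5,681.55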